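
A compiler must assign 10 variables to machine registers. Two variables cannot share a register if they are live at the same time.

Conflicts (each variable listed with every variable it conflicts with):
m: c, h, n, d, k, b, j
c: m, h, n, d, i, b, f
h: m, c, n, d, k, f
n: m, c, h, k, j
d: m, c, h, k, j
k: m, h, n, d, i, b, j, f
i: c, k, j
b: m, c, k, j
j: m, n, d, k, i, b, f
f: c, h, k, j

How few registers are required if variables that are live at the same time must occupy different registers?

m, h, d, k all conflict with each other, so at least 4 registers are needed.
Using 4 registers: m=2, c=1, h=3, n=4, d=4, k=1, i=2, b=4, j=3, f=2. Every pair that conflicts lands in different registers.

4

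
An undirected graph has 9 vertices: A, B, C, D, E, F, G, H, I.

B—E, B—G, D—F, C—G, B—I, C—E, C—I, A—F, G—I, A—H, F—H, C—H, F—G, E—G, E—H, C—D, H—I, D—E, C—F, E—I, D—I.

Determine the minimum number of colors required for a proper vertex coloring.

C, D, E, I are mutually adjacent (a clique of size 4), so at least 4 colors are needed.
A valid assignment using 4 colors: A=red, B=red, C=red, D=yellow, E=green, F=blue, G=yellow, H=yellow, I=blue. Every edge joins two different colors.

4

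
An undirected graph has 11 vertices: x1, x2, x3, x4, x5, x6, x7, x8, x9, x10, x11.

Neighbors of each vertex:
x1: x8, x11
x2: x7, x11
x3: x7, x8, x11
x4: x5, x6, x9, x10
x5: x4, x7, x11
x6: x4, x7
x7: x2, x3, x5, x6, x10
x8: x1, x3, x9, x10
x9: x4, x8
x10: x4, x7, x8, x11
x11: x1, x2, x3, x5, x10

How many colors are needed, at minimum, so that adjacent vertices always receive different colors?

x1 and x11 are adjacent, so at least 2 colors are needed.
One proper 2-coloring: x1=blue, x2=blue, x3=blue, x4=red, x5=blue, x6=blue, x7=red, x8=red, x9=blue, x10=blue, x11=red. Each edge has distinct colors on its endpoints.

2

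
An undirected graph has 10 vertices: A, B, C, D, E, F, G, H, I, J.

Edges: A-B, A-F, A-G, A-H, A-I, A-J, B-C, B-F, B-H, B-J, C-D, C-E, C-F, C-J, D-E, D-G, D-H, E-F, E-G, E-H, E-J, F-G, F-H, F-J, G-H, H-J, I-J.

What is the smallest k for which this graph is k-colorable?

A, B, F, H, J form a clique, so at least 5 colors are needed.
5 colors suffice: color red → {G, J}; color blue → {C, H, I}; color green → {D, F}; color yellow → {A, E}; color purple → {B}. Each edge has distinct colors on its endpoints.

5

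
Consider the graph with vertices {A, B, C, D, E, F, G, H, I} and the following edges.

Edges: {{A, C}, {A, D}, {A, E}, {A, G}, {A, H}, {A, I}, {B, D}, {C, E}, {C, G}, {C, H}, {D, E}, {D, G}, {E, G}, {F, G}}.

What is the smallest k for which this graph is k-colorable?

4

A, C, E, G form a clique, so at least 4 colors are needed.
4 colors suffice: color red → {A, B, F}; color blue → {G, H, I}; color green → {E}; color yellow → {C, D}. Every edge joins two different colors.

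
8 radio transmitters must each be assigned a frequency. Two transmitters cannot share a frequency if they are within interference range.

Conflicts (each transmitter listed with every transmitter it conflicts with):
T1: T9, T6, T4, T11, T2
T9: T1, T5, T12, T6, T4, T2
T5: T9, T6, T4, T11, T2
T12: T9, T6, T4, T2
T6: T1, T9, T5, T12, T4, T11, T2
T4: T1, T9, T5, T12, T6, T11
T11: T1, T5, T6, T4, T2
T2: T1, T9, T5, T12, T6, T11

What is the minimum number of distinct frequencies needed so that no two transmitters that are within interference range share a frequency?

4

T9, T12, T6, T2 are mutually in conflict, so at least 4 frequencies are needed.
4 frequencies suffice: frequency 1 → {T6}; frequency 2 → {T9, T11}; frequency 3 → {T4, T2}; frequency 4 → {T1, T5, T12}. Every pair that conflicts lands in different frequencies.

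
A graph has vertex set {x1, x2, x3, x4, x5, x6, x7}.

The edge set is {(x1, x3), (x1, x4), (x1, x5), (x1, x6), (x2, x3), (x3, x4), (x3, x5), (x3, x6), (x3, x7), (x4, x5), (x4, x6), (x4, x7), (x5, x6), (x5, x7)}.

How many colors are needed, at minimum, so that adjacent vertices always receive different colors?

x1, x3, x4, x5, x6 form a clique, so at least 5 colors are needed.
5 colors suffice: x1=P, x2=B, x3=R, x4=G, x5=B, x6=Y, x7=Y. No two adjacent vertices share a color.

5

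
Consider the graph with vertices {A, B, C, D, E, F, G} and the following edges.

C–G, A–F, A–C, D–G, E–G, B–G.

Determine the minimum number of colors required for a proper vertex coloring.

C and G are adjacent, so at least 2 colors are needed.
A valid assignment using 2 colors: A=1, B=2, C=2, D=2, E=2, F=2, G=1. No two adjacent vertices share a color.

2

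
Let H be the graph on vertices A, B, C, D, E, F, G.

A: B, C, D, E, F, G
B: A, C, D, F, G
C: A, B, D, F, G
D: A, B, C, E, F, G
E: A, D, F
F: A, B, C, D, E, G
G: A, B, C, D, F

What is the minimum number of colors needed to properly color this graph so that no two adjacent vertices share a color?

A, B, C, D, F, G are pairwise adjacent (a clique of size 6), so at least 6 colors are needed.
A valid assignment using 6 colors: A=3, B=5, C=4, D=2, E=4, F=1, G=6. Each edge has distinct colors on its endpoints.

6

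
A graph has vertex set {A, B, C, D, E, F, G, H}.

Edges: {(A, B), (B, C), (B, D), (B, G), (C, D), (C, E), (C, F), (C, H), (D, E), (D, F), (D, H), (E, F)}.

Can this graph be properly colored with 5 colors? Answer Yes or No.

The chromatic number is 4. C, D, E, F are mutually adjacent (a clique of size 4), so at least 4 colors are needed.
A valid assignment using 4 colors: A=1, B=3, C=1, D=2, E=3, F=4, G=1, H=3.
Since 5 ≥ 4, a proper 5-coloring certainly exists.

Yes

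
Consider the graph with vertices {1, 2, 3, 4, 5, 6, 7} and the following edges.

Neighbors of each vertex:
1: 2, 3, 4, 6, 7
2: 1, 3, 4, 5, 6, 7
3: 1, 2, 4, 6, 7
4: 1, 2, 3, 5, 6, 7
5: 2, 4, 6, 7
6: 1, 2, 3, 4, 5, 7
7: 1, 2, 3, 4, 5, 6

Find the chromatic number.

1, 2, 3, 4, 6, 7 are pairwise adjacent (a clique of size 6), so at least 6 colors are needed.
6 colors suffice: 1=purple, 2=yellow, 3=orange, 4=green, 5=purple, 6=red, 7=blue. Each edge has distinct colors on its endpoints.

6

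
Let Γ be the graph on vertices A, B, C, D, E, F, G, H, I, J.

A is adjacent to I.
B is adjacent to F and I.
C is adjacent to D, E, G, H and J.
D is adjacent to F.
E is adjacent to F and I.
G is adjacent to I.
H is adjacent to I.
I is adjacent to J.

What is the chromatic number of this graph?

C and J are adjacent, so at least 2 colors are needed.
2 colors suffice: color 1 → {C, F, I}; color 2 → {A, B, D, E, G, H, J}. Every edge joins two different colors.

2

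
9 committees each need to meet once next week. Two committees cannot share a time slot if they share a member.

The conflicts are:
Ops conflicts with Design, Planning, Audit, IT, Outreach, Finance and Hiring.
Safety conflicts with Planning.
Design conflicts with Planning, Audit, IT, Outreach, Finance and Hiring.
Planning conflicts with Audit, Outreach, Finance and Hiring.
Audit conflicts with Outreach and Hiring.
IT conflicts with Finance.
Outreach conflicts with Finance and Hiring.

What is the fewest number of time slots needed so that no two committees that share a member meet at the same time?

6

Ops, Design, Planning, Audit, Outreach, Hiring are mutually in conflict, so at least 6 time slots are needed.
A valid assignment using 6 time slots: Ops=2, Safety=1, Design=1, Planning=3, Audit=6, IT=3, Outreach=4, Finance=5, Hiring=5. Each listed conflict is separated.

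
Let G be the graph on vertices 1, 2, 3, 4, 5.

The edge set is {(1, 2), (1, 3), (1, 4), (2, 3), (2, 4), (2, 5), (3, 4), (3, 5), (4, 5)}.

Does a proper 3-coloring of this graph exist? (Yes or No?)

1, 2, 3, 4 are pairwise adjacent (a clique of size 4), so at least 4 colors are needed.
So 3 colors are not enough.

No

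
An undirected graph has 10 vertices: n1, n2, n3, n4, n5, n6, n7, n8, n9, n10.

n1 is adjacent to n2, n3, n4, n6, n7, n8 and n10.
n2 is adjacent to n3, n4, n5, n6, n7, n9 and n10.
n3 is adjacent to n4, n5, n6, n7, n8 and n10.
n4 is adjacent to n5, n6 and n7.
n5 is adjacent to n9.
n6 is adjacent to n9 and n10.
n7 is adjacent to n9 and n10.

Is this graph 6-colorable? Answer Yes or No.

The chromatic number is 5. n1, n2, n3, n4, n7 form a clique, so at least 5 colors are needed.
5 colors suffice: color 1 → {n2, n8}; color 2 → {n3, n9}; color 3 → {n1, n5}; color 4 → {n6, n7}; color 5 → {n4, n10}.
Since 6 ≥ 5, a proper 6-coloring certainly exists.

Yes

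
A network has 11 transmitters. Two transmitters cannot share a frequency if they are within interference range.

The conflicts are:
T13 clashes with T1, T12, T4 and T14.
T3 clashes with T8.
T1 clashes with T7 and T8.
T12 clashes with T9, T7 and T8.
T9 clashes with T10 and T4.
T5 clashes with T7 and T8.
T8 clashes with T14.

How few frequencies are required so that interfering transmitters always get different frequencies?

2

T12 and T9 conflict, so at least 2 frequencies are needed.
2 frequencies suffice: frequency 1 → {T13, T9, T7, T8}; frequency 2 → {T3, T1, T12, T10, T5, T4, T14}. Every pair that conflicts lands in different frequencies.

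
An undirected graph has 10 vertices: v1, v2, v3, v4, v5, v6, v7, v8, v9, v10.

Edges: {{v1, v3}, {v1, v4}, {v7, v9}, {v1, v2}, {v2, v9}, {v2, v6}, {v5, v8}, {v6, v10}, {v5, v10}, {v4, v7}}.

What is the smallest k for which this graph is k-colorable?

3

The cycle v4-v1-v2-v9-v7-v4 has odd length 5, so it cannot be 2-colored; at least 3 colors are needed.
One proper 3-coloring: v1=1, v2=2, v3=2, v4=2, v5=1, v6=1, v7=3, v8=2, v9=1, v10=2. Each edge has distinct colors on its endpoints.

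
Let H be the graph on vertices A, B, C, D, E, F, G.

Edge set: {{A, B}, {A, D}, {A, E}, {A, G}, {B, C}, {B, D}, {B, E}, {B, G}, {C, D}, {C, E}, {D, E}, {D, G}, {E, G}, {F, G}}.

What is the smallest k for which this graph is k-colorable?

5

A, B, D, E, G are pairwise adjacent (a clique of size 5), so at least 5 colors are needed.
One proper 5-coloring: A=5, B=4, C=1, D=3, E=2, F=2, G=1. No two adjacent vertices share a color.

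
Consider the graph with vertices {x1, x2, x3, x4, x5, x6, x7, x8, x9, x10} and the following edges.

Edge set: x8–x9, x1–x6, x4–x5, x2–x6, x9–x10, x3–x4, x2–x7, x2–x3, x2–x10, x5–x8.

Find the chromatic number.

The cycle x5-x4-x3-x2-x10-x9-x8-x5 has odd length 7, so it cannot be 2-colored; at least 3 colors are needed.
3 colors suffice: color 1 → {x1, x2, x5, x9}; color 2 → {x4, x6, x7, x8, x10}; color 3 → {x3}. Each edge has distinct colors on its endpoints.

3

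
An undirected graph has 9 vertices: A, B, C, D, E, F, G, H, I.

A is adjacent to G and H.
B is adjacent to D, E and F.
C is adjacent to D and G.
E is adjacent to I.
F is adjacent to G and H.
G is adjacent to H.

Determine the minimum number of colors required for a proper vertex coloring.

F, G, H form a triangle, so at least 3 colors are needed.
3 colors suffice: color 1 → {B, G, I}; color 2 → {A, D, E, F}; color 3 → {C, H}. No two adjacent vertices share a color.

3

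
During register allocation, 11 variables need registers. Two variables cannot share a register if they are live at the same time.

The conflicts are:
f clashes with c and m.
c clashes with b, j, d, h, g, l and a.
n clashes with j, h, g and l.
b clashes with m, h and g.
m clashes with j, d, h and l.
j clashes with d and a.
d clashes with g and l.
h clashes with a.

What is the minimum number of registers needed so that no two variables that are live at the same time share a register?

3

c, d, l are mutually in conflict, so at least 3 registers are needed.
3 registers suffice: f=2, c=1, n=1, b=2, m=1, j=3, d=2, h=3, g=3, l=3, a=2. Each listed conflict is separated.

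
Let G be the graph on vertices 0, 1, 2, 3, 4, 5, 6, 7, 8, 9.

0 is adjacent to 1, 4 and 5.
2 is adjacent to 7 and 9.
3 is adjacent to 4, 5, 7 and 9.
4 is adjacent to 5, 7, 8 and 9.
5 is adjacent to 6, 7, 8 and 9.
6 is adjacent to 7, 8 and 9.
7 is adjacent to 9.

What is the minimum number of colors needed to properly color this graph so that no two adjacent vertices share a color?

3, 4, 5, 7, 9 are pairwise adjacent (a clique of size 5), so at least 5 colors are needed.
5 colors suffice: color red → {1, 2, 5}; color blue → {0, 8, 9}; color green → {4, 6}; color yellow → {7}; color purple → {3}. Each edge has distinct colors on its endpoints.

5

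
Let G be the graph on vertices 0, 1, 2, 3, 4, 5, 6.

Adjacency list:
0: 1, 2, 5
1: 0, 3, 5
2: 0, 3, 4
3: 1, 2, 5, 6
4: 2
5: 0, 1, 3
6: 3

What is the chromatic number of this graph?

3

0, 1, 5 are mutually adjacent, so at least 3 colors are needed.
A valid assignment using 3 colors: 0=red, 1=green, 2=blue, 3=red, 4=red, 5=blue, 6=blue. Each edge has distinct colors on its endpoints.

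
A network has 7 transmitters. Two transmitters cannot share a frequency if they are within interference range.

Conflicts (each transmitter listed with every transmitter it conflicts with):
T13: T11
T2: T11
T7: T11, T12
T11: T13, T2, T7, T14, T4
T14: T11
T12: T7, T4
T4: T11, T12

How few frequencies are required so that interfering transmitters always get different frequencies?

T7 and T11 conflict, so at least 2 frequencies are needed.
2 frequencies suffice: frequency 1 → {T11, T12}; frequency 2 → {T13, T2, T7, T14, T4}. Each listed conflict is separated.

2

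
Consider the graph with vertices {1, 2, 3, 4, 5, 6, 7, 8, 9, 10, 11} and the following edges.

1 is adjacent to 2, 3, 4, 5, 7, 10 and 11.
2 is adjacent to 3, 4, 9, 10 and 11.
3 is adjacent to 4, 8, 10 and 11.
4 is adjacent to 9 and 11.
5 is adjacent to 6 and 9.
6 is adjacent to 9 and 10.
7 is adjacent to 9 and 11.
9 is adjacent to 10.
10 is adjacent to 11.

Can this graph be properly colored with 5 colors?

Yes

The chromatic number is 5. 1, 2, 3, 4, 11 are pairwise adjacent (a clique of size 5), so at least 5 colors are needed.
5 colors suffice: 1=a, 2=d, 3=b, 4=e, 5=b, 6=c, 7=b, 8=a, 9=a, 10=e, 11=c.
That is already a proper 5-coloring.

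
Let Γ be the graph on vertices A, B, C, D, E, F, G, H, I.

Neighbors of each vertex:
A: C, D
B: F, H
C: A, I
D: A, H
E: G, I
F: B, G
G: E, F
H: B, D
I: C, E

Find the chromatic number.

The cycle E-I-C-A-D-H-B-F-G-E has odd length 9, so it cannot be 2-colored; at least 3 colors are needed.
3 colors suffice: color 1 → {C, D, E, F}; color 2 → {A, B, G, I}; color 3 → {H}. Every edge joins two different colors.

3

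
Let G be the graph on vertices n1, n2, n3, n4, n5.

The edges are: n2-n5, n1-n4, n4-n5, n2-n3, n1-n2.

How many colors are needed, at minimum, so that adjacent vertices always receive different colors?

n2 and n5 are adjacent, so at least 2 colors are needed.
2 colors suffice: color red → {n2, n4}; color blue → {n1, n3, n5}. No two adjacent vertices share a color.

2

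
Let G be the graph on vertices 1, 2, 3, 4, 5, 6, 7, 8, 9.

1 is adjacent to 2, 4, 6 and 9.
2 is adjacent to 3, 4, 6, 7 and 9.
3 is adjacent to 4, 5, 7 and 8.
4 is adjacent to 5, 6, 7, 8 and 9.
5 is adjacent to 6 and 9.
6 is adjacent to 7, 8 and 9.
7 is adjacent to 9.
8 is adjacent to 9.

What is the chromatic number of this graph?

5

2, 4, 6, 7, 9 are mutually adjacent (a clique of size 5), so at least 5 colors are needed.
5 colors suffice: 1=e, 2=d, 3=b, 4=a, 5=d, 6=c, 7=e, 8=d, 9=b. Each edge has distinct colors on its endpoints.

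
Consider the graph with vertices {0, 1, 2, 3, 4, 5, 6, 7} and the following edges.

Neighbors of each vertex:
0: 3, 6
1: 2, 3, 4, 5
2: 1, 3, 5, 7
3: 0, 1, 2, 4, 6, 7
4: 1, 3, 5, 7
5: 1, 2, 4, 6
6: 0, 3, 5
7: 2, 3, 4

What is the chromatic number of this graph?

1, 4, 5 form a triangle, so at least 3 colors are needed.
3 colors suffice: color a → {3, 5}; color b → {1, 6, 7}; color c → {0, 2, 4}. Each edge has distinct colors on its endpoints.

3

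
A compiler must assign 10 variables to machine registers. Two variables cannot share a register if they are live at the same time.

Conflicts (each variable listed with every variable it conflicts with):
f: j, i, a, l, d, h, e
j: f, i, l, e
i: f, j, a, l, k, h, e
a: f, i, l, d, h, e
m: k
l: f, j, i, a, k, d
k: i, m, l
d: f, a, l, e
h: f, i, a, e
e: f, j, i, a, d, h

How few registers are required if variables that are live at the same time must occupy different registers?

f, i, a, h, e all conflict with each other, so at least 5 registers are needed.
Using 5 registers: f=2, j=3, i=1, a=3, m=1, l=4, k=2, d=1, h=5, e=4. No two conflicting variables share a register.

5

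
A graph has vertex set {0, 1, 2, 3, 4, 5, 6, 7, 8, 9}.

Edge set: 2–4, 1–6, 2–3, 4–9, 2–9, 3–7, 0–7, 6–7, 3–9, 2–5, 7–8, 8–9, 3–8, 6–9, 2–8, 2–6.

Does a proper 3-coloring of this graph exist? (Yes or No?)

No

2, 3, 8, 9 are pairwise adjacent (a clique of size 4), so at least 4 colors are needed.
So 3 colors are not enough.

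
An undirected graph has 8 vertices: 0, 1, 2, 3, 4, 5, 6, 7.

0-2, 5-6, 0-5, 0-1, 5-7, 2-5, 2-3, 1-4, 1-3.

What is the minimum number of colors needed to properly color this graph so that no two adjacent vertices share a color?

3

0, 2, 5 are pairwise adjacent, so at least 3 colors are needed.
3 colors suffice: color red → {1, 5}; color blue → {2, 4, 6, 7}; color green → {0, 3}. Each edge has distinct colors on its endpoints.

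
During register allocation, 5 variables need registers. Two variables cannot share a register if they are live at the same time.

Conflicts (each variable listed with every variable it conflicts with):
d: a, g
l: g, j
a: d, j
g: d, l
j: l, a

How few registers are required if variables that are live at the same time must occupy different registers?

3

The cycle d-a-j-l-g-d has odd length 5, so it cannot be 2-colored; at least 3 registers are needed.
3 registers suffice: register 1 → {g, j}; register 2 → {l, a}; register 3 → {d}. Every pair that conflicts lands in different registers.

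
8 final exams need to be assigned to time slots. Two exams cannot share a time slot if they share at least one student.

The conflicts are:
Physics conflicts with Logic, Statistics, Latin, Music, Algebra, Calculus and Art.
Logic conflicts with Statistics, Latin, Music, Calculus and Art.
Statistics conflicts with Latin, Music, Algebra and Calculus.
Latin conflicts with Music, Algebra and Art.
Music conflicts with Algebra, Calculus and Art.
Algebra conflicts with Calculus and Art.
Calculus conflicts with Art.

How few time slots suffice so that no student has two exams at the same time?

Physics, Logic, Statistics, Latin, Music pairwise conflict, so at least 5 time slots are needed.
5 time slots suffice: time slot 1 → {Music}; time slot 2 → {Physics}; time slot 3 → {Latin, Calculus}; time slot 4 → {Logic, Algebra}; time slot 5 → {Statistics, Art}. Each listed conflict is separated.

5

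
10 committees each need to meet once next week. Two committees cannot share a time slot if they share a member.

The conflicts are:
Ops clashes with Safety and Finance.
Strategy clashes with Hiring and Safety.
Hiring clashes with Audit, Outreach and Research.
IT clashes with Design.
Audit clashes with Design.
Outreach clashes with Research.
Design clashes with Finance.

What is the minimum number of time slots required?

Hiring, Outreach, Research pairwise conflict, so at least 3 time slots are needed.
A valid assignment using 3 time slots: Ops=3, Strategy=2, Hiring=1, IT=2, Audit=2, Safety=1, Outreach=2, Design=1, Research=3, Finance=2. No two conflicting committees share a time slot.

3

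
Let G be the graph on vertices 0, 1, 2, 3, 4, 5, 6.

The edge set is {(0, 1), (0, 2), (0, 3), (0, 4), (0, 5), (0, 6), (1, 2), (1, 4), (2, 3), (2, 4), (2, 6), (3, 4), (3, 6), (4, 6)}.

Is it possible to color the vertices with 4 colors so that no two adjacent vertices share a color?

No

0, 2, 3, 4, 6 are mutually adjacent (a clique of size 5), so at least 5 colors are needed.
So 4 colors are not enough.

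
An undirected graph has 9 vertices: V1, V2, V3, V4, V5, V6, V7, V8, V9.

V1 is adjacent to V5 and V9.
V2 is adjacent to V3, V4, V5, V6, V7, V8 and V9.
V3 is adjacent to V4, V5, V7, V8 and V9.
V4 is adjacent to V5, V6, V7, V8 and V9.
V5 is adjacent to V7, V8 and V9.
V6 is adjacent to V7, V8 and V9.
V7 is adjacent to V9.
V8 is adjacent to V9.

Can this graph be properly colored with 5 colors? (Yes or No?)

No

V2, V3, V4, V5, V7, V9 form a clique, so at least 6 colors are needed.
So 5 colors are not enough.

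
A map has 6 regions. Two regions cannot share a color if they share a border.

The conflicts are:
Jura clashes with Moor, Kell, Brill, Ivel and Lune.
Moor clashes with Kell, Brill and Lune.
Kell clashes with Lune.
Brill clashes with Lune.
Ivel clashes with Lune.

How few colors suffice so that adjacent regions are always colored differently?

4

Jura, Moor, Kell, Lune all conflict with each other, so at least 4 colors are needed.
4 colors suffice: color 1 → {Jura}; color 2 → {Lune}; color 3 → {Moor, Ivel}; color 4 → {Kell, Brill}. No two conflicting regions share a color.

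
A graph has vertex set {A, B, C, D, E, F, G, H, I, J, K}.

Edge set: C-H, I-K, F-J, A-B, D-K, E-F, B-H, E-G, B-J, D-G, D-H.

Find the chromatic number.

3

The cycle J-B-H-D-G-E-F-J has odd length 7, so it cannot be 2-colored; at least 3 colors are needed.
3 colors suffice: color red → {B, C, D, F, I}; color blue → {A, G, H, J, K}; color green → {E}. No two adjacent vertices share a color.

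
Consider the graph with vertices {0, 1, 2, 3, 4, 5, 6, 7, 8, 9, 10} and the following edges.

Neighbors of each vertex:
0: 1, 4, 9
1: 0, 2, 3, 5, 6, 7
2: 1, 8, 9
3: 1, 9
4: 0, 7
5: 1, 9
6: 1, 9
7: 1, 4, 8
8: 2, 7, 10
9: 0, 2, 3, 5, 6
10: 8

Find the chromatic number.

3 and 9 are adjacent, so at least 2 colors are needed.
2 colors suffice: color red → {1, 4, 8, 9}; color blue → {0, 2, 3, 5, 6, 7, 10}. Every edge joins two different colors.

2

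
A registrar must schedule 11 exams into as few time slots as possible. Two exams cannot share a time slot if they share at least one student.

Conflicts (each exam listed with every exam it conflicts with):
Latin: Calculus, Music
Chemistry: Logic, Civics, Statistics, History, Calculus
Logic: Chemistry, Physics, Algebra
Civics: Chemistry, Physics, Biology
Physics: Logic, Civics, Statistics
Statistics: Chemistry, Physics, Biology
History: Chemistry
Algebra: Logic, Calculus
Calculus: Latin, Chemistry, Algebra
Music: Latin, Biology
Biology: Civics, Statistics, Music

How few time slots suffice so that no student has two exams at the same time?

2

Statistics and Biology conflict, so at least 2 time slots are needed.
2 time slots suffice: time slot 1 → {Latin, Chemistry, Physics, Algebra, Biology}; time slot 2 → {Logic, Civics, Statistics, History, Calculus, Music}. Each listed conflict is separated.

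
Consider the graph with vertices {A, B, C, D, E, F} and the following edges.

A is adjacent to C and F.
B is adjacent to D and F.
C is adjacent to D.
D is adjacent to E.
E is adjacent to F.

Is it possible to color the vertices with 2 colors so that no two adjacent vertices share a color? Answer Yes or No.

No

The cycle A-F-E-D-C-A has odd length 5, so it cannot be 2-colored; at least 3 colors are needed.
So 2 colors are not enough.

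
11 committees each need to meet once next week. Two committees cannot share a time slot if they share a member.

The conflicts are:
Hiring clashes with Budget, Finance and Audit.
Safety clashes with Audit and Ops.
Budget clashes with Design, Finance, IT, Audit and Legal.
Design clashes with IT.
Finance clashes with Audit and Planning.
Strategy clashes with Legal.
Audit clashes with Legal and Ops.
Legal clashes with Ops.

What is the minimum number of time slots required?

Hiring, Budget, Finance, Audit are mutually in conflict, so at least 4 time slots are needed.
4 time slots suffice: time slot 1 → {Budget, Strategy, Planning, Ops}; time slot 2 → {Design, Audit}; time slot 3 → {Safety, Finance, IT, Legal}; time slot 4 → {Hiring}. Every pair that conflicts lands in different time slots.

4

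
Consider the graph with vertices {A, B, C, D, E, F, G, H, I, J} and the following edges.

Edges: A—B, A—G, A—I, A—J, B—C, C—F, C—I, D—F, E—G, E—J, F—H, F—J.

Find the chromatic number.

The cycle J-A-B-C-F-J has odd length 5, so it cannot be 2-colored; at least 3 colors are needed.
One proper 3-coloring: A=1, B=3, C=2, D=2, E=1, F=1, G=2, H=2, I=3, J=2. Each edge has distinct colors on its endpoints.

3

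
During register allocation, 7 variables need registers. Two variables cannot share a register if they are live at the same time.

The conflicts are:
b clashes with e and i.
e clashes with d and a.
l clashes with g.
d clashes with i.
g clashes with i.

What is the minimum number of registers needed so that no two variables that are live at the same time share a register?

2

b and i conflict, so at least 2 registers are needed.
Using 2 registers: b=2, e=1, l=1, d=2, g=2, a=2, i=1. Each listed conflict is separated.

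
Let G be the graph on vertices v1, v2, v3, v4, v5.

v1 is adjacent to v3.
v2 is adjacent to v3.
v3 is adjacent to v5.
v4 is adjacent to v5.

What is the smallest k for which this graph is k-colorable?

v1 and v3 are adjacent, so at least 2 colors are needed.
2 colors suffice: v1=2, v2=2, v3=1, v4=1, v5=2. No two adjacent vertices share a color.

2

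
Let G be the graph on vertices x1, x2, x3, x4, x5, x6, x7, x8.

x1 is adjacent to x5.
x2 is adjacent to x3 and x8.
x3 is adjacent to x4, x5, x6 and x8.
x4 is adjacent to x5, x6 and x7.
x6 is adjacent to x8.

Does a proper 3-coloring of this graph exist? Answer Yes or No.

The chromatic number is 3. x3, x6, x8 are pairwise adjacent, so at least 3 colors are needed.
One proper 3-coloring: x1=red, x2=green, x3=red, x4=blue, x5=green, x6=green, x7=red, x8=blue.
That is already a proper 3-coloring.

Yes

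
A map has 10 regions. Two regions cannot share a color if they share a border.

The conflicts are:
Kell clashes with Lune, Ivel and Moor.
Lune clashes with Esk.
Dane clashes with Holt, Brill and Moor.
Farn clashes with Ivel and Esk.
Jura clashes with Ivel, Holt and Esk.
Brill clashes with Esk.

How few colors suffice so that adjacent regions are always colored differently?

3

The cycle Jura-Esk-Brill-Dane-Holt-Jura has odd length 5, so it cannot be 2-colored; at least 3 colors are needed.
3 colors suffice: color 1 → {Kell, Dane, Esk}; color 2 → {Lune, Farn, Jura, Brill, Moor}; color 3 → {Ivel, Holt}. No two conflicting regions share a color.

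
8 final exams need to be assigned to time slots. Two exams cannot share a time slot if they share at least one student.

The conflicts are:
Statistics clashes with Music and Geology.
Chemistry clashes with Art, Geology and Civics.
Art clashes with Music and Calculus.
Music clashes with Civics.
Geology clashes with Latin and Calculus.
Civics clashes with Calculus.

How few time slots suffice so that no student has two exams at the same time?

The cycle Geology-Calculus-Art-Music-Statistics-Geology has odd length 5, so it cannot be 2-colored; at least 3 time slots are needed.
Using 3 time slots: Statistics=3, Chemistry=2, Art=1, Music=2, Geology=1, Latin=2, Civics=1, Calculus=2. No two conflicting exams share a time slot.

3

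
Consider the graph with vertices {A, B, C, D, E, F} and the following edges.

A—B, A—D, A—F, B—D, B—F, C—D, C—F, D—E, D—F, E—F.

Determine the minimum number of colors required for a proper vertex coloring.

A, B, D, F form a clique, so at least 4 colors are needed.
A valid assignment using 4 colors: A=green, B=yellow, C=green, D=blue, E=green, F=red. Each edge has distinct colors on its endpoints.

4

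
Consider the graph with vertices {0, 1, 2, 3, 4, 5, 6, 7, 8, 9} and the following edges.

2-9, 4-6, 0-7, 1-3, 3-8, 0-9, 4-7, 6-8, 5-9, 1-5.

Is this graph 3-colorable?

Yes

The chromatic number is 3. The cycle 3-8-6-4-7-0-9-5-1-3 has odd length 9, so it cannot be 2-colored; at least 3 colors are needed.
3 colors suffice: color a → {1, 6, 7, 9}; color b → {0, 2, 3, 4, 5}; color c → {8}.
That is already a proper 3-coloring.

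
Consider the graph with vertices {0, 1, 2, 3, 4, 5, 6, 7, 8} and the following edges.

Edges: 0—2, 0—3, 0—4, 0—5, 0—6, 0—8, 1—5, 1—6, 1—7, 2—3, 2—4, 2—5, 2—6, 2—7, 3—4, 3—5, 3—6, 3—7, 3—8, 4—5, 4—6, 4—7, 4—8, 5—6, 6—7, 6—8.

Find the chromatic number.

6

0, 2, 3, 4, 5, 6 form a clique, so at least 6 colors are needed.
6 colors suffice: color a → {6}; color b → {1, 4}; color c → {3}; color d → {2, 8}; color e → {5, 7}; color f → {0}. No two adjacent vertices share a color.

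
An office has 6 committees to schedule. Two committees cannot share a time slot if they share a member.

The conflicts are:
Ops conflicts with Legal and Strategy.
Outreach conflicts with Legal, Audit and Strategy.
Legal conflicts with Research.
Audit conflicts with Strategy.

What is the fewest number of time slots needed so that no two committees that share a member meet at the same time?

3

Outreach, Audit, Strategy are mutually in conflict, so at least 3 time slots are needed.
A valid assignment using 3 time slots: Ops=2, Outreach=2, Legal=1, Research=2, Audit=3, Strategy=1. No two conflicting committees share a time slot.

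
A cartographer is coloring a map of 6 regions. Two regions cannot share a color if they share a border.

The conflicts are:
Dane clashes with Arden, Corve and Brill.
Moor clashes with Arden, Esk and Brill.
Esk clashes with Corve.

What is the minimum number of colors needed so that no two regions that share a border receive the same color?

The cycle Corve-Dane-Arden-Moor-Esk-Corve has odd length 5, so it cannot be 2-colored; at least 3 colors are needed.
3 colors suffice: color 1 → {Dane, Moor}; color 2 → {Arden, Esk, Brill}; color 3 → {Corve}. No two conflicting regions share a color.

3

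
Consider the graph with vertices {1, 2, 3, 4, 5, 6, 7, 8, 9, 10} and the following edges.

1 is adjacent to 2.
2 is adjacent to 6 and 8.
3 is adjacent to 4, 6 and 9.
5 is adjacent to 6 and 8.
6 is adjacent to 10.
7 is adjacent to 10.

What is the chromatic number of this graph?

2

5 and 8 are adjacent, so at least 2 colors are needed.
2 colors suffice: color red → {1, 4, 6, 7, 8, 9}; color blue → {2, 3, 5, 10}. Every edge joins two different colors.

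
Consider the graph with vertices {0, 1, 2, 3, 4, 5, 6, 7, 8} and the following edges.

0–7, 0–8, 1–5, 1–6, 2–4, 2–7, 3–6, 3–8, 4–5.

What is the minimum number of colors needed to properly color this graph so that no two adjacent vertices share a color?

The cycle 3-6-1-5-4-2-7-0-8-3 has odd length 9, so it cannot be 2-colored; at least 3 colors are needed.
One proper 3-coloring: 0=b, 1=a, 2=b, 3=b, 4=a, 5=b, 6=c, 7=a, 8=a. No two adjacent vertices share a color.

3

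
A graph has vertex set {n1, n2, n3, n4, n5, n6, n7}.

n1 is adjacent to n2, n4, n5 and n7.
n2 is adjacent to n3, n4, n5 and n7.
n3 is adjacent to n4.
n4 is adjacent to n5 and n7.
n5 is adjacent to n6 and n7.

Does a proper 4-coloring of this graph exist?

No

n1, n2, n4, n5, n7 form a clique, so at least 5 colors are needed.
So 4 colors are not enough.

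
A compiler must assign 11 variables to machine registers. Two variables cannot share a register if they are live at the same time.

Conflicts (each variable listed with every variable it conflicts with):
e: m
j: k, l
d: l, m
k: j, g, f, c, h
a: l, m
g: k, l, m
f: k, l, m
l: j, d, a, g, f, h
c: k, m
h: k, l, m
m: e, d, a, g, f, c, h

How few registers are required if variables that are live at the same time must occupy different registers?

a and l conflict, so at least 2 registers are needed.
2 registers suffice: register 1 → {k, l, m}; register 2 → {e, j, d, a, g, f, c, h}. Each listed conflict is separated.

2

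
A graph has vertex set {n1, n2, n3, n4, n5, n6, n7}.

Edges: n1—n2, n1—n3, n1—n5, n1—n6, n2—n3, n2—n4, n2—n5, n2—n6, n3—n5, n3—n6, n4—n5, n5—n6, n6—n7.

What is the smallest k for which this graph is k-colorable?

5

n1, n2, n3, n5, n6 are mutually adjacent (a clique of size 5), so at least 5 colors are needed.
One proper 5-coloring: n1=4, n2=1, n3=5, n4=2, n5=3, n6=2, n7=1. Each edge has distinct colors on its endpoints.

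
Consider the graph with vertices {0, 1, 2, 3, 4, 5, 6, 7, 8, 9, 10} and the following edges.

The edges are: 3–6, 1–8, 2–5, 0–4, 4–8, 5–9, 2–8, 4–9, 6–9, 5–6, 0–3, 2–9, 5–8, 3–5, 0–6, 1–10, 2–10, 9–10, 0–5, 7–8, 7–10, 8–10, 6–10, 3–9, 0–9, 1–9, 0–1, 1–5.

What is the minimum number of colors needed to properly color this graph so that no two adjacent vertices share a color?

0, 3, 5, 6, 9 form a clique, so at least 5 colors are needed.
5 colors suffice: color a → {8, 9}; color b → {4, 5, 10}; color c → {0, 2, 7}; color d → {1, 6}; color e → {3}. Every edge joins two different colors.

5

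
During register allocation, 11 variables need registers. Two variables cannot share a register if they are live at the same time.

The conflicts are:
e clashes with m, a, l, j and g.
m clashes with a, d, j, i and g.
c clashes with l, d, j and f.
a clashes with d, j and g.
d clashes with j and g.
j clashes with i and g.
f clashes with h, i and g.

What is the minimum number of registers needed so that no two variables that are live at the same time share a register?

m, a, d, j, g pairwise conflict, so at least 5 registers are needed.
5 registers suffice: register 1 → {l, j, f}; register 2 → {m, c, h}; register 3 → {i, g}; register 4 → {e, d}; register 5 → {a}. No two conflicting variables share a register.

5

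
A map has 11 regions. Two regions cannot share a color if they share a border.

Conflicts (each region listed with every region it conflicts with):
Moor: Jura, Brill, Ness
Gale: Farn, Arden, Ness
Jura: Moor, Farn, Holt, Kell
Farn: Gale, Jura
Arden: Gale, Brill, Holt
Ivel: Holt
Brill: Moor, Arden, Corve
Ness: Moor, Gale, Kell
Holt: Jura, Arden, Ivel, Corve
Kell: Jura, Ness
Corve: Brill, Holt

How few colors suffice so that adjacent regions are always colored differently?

The cycle Gale-Arden-Brill-Moor-Ness-Gale has odd length 5, so it cannot be 2-colored; at least 3 colors are needed.
3 colors suffice: Moor=2, Gale=2, Jura=1, Farn=3, Arden=3, Ivel=1, Brill=1, Ness=1, Holt=2, Kell=2, Corve=3. Each listed conflict is separated.

3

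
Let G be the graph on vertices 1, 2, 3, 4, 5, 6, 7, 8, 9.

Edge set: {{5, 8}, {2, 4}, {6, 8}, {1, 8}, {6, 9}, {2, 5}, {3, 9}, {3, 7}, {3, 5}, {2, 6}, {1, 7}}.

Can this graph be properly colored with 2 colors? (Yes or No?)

The cycle 9-6-2-5-3-9 has odd length 5, so it cannot be 2-colored; at least 3 colors are needed.
So 2 colors are not enough.

No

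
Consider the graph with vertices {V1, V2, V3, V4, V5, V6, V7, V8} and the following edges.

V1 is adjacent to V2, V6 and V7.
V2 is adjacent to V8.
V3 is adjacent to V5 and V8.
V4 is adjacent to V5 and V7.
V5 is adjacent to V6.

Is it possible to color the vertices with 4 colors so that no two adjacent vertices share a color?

The chromatic number is 3. The cycle V6-V1-V7-V4-V5-V6 has odd length 5, so it cannot be 2-colored; at least 3 colors are needed.
3 colors suffice: color R → {V1, V5, V8}; color B → {V2, V3, V6, V7}; color G → {V4}.
Since 4 ≥ 3, a proper 4-coloring certainly exists.

Yes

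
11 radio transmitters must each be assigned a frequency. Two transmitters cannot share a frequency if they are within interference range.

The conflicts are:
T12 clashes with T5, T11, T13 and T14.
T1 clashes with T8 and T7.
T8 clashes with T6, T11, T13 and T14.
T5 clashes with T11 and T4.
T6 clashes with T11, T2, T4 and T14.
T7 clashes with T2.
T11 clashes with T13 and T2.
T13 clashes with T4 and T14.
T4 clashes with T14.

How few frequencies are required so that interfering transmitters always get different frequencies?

T12, T5, T11 all conflict with each other, so at least 3 frequencies are needed.
A valid assignment using 3 frequencies: T12=2, T1=3, T8=2, T5=3, T6=3, T7=1, T11=1, T13=3, T2=2, T4=2, T14=1. Every pair that conflicts lands in different frequencies.

3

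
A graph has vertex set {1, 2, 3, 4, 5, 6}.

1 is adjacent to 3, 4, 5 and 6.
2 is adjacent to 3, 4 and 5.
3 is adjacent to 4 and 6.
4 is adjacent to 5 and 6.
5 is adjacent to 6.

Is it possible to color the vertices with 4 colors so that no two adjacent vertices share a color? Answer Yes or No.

The chromatic number is 4. 1, 3, 4, 6 form a clique, so at least 4 colors are needed.
4 colors suffice: 1=yellow, 2=green, 3=blue, 4=red, 5=blue, 6=green.
That is already a proper 4-coloring.

Yes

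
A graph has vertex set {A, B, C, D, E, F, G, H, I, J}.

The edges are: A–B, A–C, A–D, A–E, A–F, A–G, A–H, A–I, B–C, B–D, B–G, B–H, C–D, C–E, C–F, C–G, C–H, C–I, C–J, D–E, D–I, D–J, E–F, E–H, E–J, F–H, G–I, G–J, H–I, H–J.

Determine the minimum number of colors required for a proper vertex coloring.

5

A, C, E, F, H are mutually adjacent (a clique of size 5), so at least 5 colors are needed.
5 colors suffice: color 1 → {C}; color 2 → {A, J}; color 3 → {D, G, H}; color 4 → {B, E, I}; color 5 → {F}. Every edge joins two different colors.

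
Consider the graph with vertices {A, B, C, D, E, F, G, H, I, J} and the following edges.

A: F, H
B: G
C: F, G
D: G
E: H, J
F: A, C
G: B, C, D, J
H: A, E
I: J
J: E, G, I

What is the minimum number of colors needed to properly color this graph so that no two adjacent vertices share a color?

The cycle A-F-C-G-J-E-H-A has odd length 7, so it cannot be 2-colored; at least 3 colors are needed.
3 colors suffice: color 1 → {E, F, G, I}; color 2 → {B, C, D, H, J}; color 3 → {A}. Every edge joins two different colors.

3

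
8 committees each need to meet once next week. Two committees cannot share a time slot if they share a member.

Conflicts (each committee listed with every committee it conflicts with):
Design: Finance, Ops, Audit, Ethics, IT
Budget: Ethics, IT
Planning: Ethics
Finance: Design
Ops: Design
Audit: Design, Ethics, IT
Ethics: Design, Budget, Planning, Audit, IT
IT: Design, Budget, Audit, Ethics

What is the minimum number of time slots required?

Design, Audit, Ethics, IT pairwise conflict, so at least 4 time slots are needed.
Using 4 time slots: Design=2, Budget=2, Planning=2, Finance=1, Ops=1, Audit=4, Ethics=1, IT=3. No two conflicting committees share a time slot.

4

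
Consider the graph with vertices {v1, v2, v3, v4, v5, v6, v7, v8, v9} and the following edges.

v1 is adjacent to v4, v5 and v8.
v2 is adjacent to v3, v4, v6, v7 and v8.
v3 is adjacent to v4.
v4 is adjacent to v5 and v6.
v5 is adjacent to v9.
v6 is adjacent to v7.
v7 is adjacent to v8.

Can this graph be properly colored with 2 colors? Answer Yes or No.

No

v2, v3, v4 form a triangle, so at least 3 colors are needed.
So 2 colors are not enough.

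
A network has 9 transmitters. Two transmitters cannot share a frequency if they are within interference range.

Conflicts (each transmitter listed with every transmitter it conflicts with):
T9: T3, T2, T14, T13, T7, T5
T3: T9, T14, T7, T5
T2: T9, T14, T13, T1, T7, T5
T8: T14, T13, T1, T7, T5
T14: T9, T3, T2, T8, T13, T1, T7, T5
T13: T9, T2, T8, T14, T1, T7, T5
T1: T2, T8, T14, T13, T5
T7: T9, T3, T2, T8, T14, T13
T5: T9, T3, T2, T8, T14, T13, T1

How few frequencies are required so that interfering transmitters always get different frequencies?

5

T9, T2, T14, T13, T7 are mutually in conflict, so at least 5 frequencies are needed.
5 frequencies suffice: frequency 1 → {T14}; frequency 2 → {T3, T13}; frequency 3 → {T7, T5}; frequency 4 → {T2, T8}; frequency 5 → {T9, T1}. Each listed conflict is separated.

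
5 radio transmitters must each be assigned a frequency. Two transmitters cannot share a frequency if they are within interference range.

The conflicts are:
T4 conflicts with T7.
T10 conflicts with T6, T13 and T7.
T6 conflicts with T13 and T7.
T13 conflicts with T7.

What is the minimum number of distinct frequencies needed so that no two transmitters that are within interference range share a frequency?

T10, T6, T13, T7 all conflict with each other, so at least 4 frequencies are needed.
A valid assignment using 4 frequencies: T4=2, T10=2, T6=3, T13=4, T7=1. Each listed conflict is separated.

4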